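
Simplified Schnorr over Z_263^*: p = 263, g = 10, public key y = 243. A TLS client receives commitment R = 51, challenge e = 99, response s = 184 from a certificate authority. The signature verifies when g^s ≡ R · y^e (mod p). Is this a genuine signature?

genuine

g^s mod p:
Squares mod 263: 10^1≡10, 10^2≡100, 10^4≡6, 10^8≡36, 10^16≡244, 10^32≡98, 10^64≡136, 10^128≡86
184 = 128 + 32 + 16 + 8, so 10^184 ≡ 86·98·244·36 ≡ 208 (mod 263)
R · y^e mod p:
Squares mod 263: 243^1≡243, 243^2≡137, 243^4≡96, 243^8≡11, 243^16≡121, 243^32≡176, 243^64≡205
99 = 64 + 32 + 2 + 1, so 243^99 ≡ 205·176·137·243 ≡ 133 (mod 263)
51·133 = 6783 ≡ 208 (mod 263)
208 ≡ 208 (mod 263); signature holds.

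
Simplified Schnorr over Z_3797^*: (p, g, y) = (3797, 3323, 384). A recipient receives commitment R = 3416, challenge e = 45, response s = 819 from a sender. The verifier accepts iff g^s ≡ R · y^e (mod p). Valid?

g^s mod p:
3323^2 = 11042329 ≡ 653
3323^4 ≡ 653^2 = 426409 ≡ 1145
3323^8 ≡ 1145^2 = 1311025 ≡ 1060
3323^16 ≡ 1060^2 = 1123600 ≡ 3485
3323^32 ≡ 3485^2 = 12145225 ≡ 2419
3323^64 ≡ 2419^2 = 5851561 ≡ 384
3323^128 ≡ 384^2 = 147456 ≡ 3170
3323^256 ≡ 3170^2 = 10048900 ≡ 2038
3323^512 ≡ 2038^2 = 4153444 ≡ 3323
819 = 512 + 256 + 32 + 16 + 2 + 1, so 3323^819 ≡ 3323·2038·2419·3485·653·3323 ≡ 3485 (mod 3797)
R · y^e mod p:
384^2 = 147456 ≡ 3170
384^4 ≡ 3170^2 = 10048900 ≡ 2038
384^8 ≡ 2038^2 = 4153444 ≡ 3323
384^16 ≡ 3323^2 = 11042329 ≡ 653
384^32 ≡ 653^2 = 426409 ≡ 1145
45 = 32 + 8 + 4 + 1, so 384^45 ≡ 1145·3323·2038·384 ≡ 88 (mod 3797)
3416·88 = 300608 ≡ 645 (mod 3797)
3485 ≠ 645; the check fails.

no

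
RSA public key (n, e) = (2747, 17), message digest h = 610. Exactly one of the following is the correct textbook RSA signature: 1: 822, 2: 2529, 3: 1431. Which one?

Candidate 1: Squares mod 2747: 822^1≡822, 822^2≡2669, 822^4≡590, 822^8≡1978, 822^16≡756; 17 = 16 + 1, so 822^17 ≡ 756·822 ≡ 610 (mod 2747)
  → matches h = 610
Candidate 2: Squares mod 2747: 2529^1≡2529, 2529^2≡825, 2529^4≡2116, 2529^8≡2593, 2529^16≡1740; 17 = 16 + 1, so 2529^17 ≡ 1740·2529 ≡ 2513 (mod 2747)
Candidate 3: Squares mod 2747: 1431^1≡1431, 1431^2≡1246, 1431^4≡461, 1431^8≡1002, 1431^16≡1349; 17 = 16 + 1, so 1431^17 ≡ 1349·1431 ≡ 2025 (mod 2747)

1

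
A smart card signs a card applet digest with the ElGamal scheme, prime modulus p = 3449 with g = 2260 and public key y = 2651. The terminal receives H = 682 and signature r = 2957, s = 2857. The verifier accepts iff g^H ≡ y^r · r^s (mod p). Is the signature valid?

Left side g^H mod p:
2260^2 = 5107600 ≡ 3080
2260^4 ≡ 3080^2 = 9486400 ≡ 1650
2260^8 ≡ 1650^2 = 2722500 ≡ 1239
2260^16 ≡ 1239^2 = 1535121 ≡ 316
2260^32 ≡ 316^2 = 99856 ≡ 3284
2260^64 ≡ 3284^2 = 10784656 ≡ 3082
2260^128 ≡ 3082^2 = 9498724 ≡ 178
2260^256 ≡ 178^2 = 31684 ≡ 643
2260^512 ≡ 643^2 = 413449 ≡ 3018
682 = 512 + 128 + 32 + 8 + 2, so 2260^682 ≡ 3018·178·3284·1239·3080 ≡ 573 (mod 3449)
Right side y^r · r^s mod p:
2651^2 = 7027801 ≡ 2188
2651^4 ≡ 2188^2 = 4787344 ≡ 132
2651^8 ≡ 132^2 = 17424 ≡ 179
2651^16 ≡ 179^2 = 32041 ≡ 1000
2651^32 ≡ 1000^2 = 1000000 ≡ 3239
2651^64 ≡ 3239^2 = 10491121 ≡ 2712
2651^128 ≡ 2712^2 = 7354944 ≡ 1676
2651^256 ≡ 1676^2 = 2808976 ≡ 1490
2651^512 ≡ 1490^2 = 2220100 ≡ 2393
2651^1024 ≡ 2393^2 = 5726449 ≡ 1109
2651^2048 ≡ 1109^2 = 1229881 ≡ 2037
2957 = 2048 + 512 + 256 + 128 + 8 + 4 + 1, so 2651^2957 ≡ 2037·2393·1490·1676·179·132·2651 ≡ 3178 (mod 3449)
2957^2 = 8743849 ≡ 634
2957^4 ≡ 634^2 = 401956 ≡ 1872
2957^8 ≡ 1872^2 = 3504384 ≡ 200
2957^16 ≡ 200^2 = 40000 ≡ 2061
2957^32 ≡ 2061^2 = 4247721 ≡ 2002
2957^64 ≡ 2002^2 = 4008004 ≡ 266
2957^128 ≡ 266^2 = 70756 ≡ 1776
2957^256 ≡ 1776^2 = 3154176 ≡ 1790
2957^512 ≡ 1790^2 = 3204100 ≡ 3428
2957^1024 ≡ 3428^2 = 11751184 ≡ 441
2957^2048 ≡ 441^2 = 194481 ≡ 1337
2857 = 2048 + 512 + 256 + 32 + 8 + 1, so 2957^2857 ≡ 1337·3428·1790·2002·200·2957 ≡ 2556 (mod 3449)
3178·2556 = 8122968 ≡ 573 (mod 3449)
573 ≡ 573 (mod 3449), so the signature is genuine.

valid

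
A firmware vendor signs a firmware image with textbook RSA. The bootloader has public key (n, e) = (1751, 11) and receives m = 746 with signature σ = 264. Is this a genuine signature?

genuine

Squares mod 1751: σ^1≡264, σ^2≡1407, σ^4≡1019, σ^8≡18
11 = 8 + 2 + 1, so σ^11 ≡ 18·1407·264 ≡ 746 (mod 1751)
Since 746 equals the digest 746, verification succeeds.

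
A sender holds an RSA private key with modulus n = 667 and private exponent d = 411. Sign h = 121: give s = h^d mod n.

399

Squares mod 667: h^1≡121, h^2≡634, h^4≡422, h^8≡662, h^16≡25, h^32≡625, h^64≡430, h^128≡141, h^256≡538
411 = 256 + 128 + 16 + 8 + 2 + 1, so h^411 ≡ 538·141·25·662·634·121 ≡ 399 (mod 667)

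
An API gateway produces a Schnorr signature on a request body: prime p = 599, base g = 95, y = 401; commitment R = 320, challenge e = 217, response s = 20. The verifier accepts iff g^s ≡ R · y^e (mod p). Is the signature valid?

g^s mod p:
Squares mod 599: 95^1≡95, 95^2≡40, 95^4≡402, 95^8≡473, 95^16≡302
20 = 16 + 4, so 95^20 ≡ 302·402 ≡ 406 (mod 599)
R · y^e mod p:
Squares mod 599: 401^1≡401, 401^2≡269, 401^4≡481, 401^8≡147, 401^16≡45, 401^32≡228, 401^64≡470, 401^128≡468
217 = 128 + 64 + 16 + 8 + 1, so 401^217 ≡ 468·470·45·147·401 ≡ 312 (mod 599)
320·312 = 99840 ≡ 406 (mod 599)
406 ≡ 406 (mod 599); signature holds.

valid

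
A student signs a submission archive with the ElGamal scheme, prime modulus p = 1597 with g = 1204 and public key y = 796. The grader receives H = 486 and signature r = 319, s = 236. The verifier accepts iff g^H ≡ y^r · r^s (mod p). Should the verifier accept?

accept

Left side g^H mod p:
Squares mod 1597: 1204^1≡1204, 1204^2≡1137, 1204^4≡796, 1204^8≡1204, 1204^16≡1137, 1204^32≡796, 1204^64≡1204, 1204^128≡1137, 1204^256≡796
486 = 256 + 128 + 64 + 32 + 4 + 2, so 1204^486 ≡ 796·1137·1204·796·796·1137 ≡ 319 (mod 1597)
Right side y^r · r^s mod p:
Squares mod 1597: 796^1≡796, 796^2≡1204, 796^4≡1137, 796^8≡796, 796^16≡1204, 796^32≡1137, 796^64≡796, 796^128≡1204, 796^256≡1137
319 = 256 + 32 + 16 + 8 + 4 + 2 + 1, so 796^319 ≡ 1137·1137·1204·796·1137·1204·796 ≡ 1137 (mod 1597)
Squares mod 1597: 319^1≡319, 319^2≡1150, 319^4≡184, 319^8≡319, 319^16≡1150, 319^32≡184, 319^64≡319, 319^128≡1150
236 = 128 + 64 + 32 + 8 + 4, so 319^236 ≡ 1150·319·184·319·184 ≡ 1204 (mod 1597)
1137·1204 = 1368948 ≡ 319 (mod 1597)
319 ≡ 319 (mod 1597), so the signature is genuine.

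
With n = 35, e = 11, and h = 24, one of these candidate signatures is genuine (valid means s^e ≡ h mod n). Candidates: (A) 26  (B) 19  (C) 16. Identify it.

B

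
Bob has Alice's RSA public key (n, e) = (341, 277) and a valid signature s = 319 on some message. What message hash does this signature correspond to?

s^2 ≡ 319^2 = 101761 ≡ 143
s^4 ≡ 143^2 = 20449 ≡ 330
s^8 ≡ 330^2 = 108900 ≡ 121
s^16 ≡ 121^2 = 14641 ≡ 319
s^32 ≡ 319^2 = 101761 ≡ 143
s^64 ≡ 143^2 = 20449 ≡ 330
s^128 ≡ 330^2 = 108900 ≡ 121
s^256 ≡ 121^2 = 14641 ≡ 319
277 = 256 + 16 + 4 + 1, so s^277 ≡ 319·319·330·319 ≡ 165 (mod 341)

165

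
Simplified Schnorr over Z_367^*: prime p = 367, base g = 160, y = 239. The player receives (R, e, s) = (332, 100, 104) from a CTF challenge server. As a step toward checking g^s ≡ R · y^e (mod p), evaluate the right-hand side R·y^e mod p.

30

239^2 = 57121 ≡ 236
239^4 ≡ 236^2 = 55696 ≡ 279
239^8 ≡ 279^2 = 77841 ≡ 37
239^16 ≡ 37^2 = 1369 ≡ 268
239^32 ≡ 268^2 = 71824 ≡ 259
239^64 ≡ 259^2 = 67081 ≡ 287
100 = 64 + 32 + 4, so 239^100 ≡ 287·259·279 ≡ 104 (mod 367)
R · y^e ≡ 332·104 = 34528 ≡ 30 (mod 367)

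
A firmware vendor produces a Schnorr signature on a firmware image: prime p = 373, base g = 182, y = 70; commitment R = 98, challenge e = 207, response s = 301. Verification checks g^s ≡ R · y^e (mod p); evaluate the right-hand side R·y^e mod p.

70^2 = 4900 ≡ 51
70^4 ≡ 51^2 = 2601 ≡ 363
70^8 ≡ 363^2 = 131769 ≡ 100
70^16 ≡ 100^2 = 10000 ≡ 302
70^32 ≡ 302^2 = 91204 ≡ 192
70^64 ≡ 192^2 = 36864 ≡ 310
70^128 ≡ 310^2 = 96100 ≡ 239
207 = 128 + 64 + 8 + 4 + 2 + 1, so 70^207 ≡ 239·310·100·363·51·70 ≡ 91 (mod 373)
R · y^e ≡ 98·91 = 8918 ≡ 339 (mod 373)

339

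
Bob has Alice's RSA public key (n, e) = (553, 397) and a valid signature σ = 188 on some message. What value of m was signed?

σ^397 mod 553 = 398

398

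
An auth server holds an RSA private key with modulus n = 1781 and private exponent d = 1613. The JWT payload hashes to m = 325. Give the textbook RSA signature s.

416

Squares mod 1781: m^1≡325, m^2≡546, m^4≡689, m^8≡975, m^16≡1352, m^32≡598, m^64≡1404, m^128≡1430, m^256≡312, m^512≡1170, m^1024≡1092
1613 = 1024 + 512 + 64 + 8 + 4 + 1, so m^1613 ≡ 1092·1170·1404·975·689·325 ≡ 416 (mod 1781)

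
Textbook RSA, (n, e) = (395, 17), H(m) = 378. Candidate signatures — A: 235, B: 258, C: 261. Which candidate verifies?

B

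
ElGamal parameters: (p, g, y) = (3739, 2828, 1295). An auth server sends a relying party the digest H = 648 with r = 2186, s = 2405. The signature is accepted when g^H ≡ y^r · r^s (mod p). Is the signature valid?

Left side g^H mod p:
Squares mod 3739: 2828^1≡2828, 2828^2≡3602, 2828^4≡74, 2828^8≡1737, 2828^16≡3535, 2828^32≡487, 2828^64≡1612, 2828^128≡3678, 2828^256≡3721, 2828^512≡324
648 = 512 + 128 + 8, so 2828^648 ≡ 324·3678·1737 ≡ 1430 (mod 3739)
Right side y^r · r^s mod p:
Squares mod 3739: 1295^1≡1295, 1295^2≡1953, 1295^4≡429, 1295^8≡830, 1295^16≡924, 1295^32≡1284, 1295^64≡3496, 1295^128≡2964, 1295^256≡2385, 1295^512≡1206, 1295^1024≡3704, 1295^2048≡1225
2186 = 2048 + 128 + 8 + 2, so 1295^2186 ≡ 1225·2964·830·1953 ≡ 1190 (mod 3739)
Squares mod 3739: 2186^1≡2186, 2186^2≡154, 2186^4≡1282, 2186^8≡2103, 2186^16≡3111, 2186^32≡1789, 2186^64≡3676, 2186^128≡230, 2186^256≡554, 2186^512≡318, 2186^1024≡171, 2186^2048≡3068
2405 = 2048 + 256 + 64 + 32 + 4 + 1, so 2186^2405 ≡ 3068·554·3676·1789·1282·2186 ≡ 1924 (mod 3739)
1190·1924 = 2289560 ≡ 1292 (mod 3739)
1430 ≠ 1292, so verification fails.

invalid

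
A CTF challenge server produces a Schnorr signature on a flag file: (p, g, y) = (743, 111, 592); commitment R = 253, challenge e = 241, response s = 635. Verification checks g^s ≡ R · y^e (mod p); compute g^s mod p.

Squares mod 743: 111^1≡111, 111^2≡433, 111^4≡253, 111^8≡111, 111^16≡433, 111^32≡253, 111^64≡111, 111^128≡433, 111^256≡253, 111^512≡111
635 = 512 + 64 + 32 + 16 + 8 + 2 + 1, so 111^635 ≡ 111·111·253·433·111·433·111 ≡ 592 (mod 743)

592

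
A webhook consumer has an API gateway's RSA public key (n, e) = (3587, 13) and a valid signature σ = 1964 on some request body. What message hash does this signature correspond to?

926

σ^2 ≡ 1964^2 = 3857296 ≡ 1271
σ^4 ≡ 1271^2 = 1615441 ≡ 1291
σ^8 ≡ 1291^2 = 1666681 ≡ 2313
13 = 8 + 4 + 1, so σ^13 ≡ 2313·1291·1964 ≡ 926 (mod 3587)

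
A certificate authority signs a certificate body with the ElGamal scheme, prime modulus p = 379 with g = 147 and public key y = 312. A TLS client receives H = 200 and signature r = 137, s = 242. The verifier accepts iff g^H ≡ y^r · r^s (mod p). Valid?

Left side g^H mod p:
147^2 = 21609 ≡ 6
147^4 ≡ 6^2 = 36
147^8 ≡ 36^2 = 1296 ≡ 159
147^16 ≡ 159^2 = 25281 ≡ 267
147^32 ≡ 267^2 = 71289 ≡ 37
147^64 ≡ 37^2 = 1369 ≡ 232
147^128 ≡ 232^2 = 53824 ≡ 6
200 = 128 + 64 + 8, so 147^200 ≡ 6·232·159 ≡ 371 (mod 379)
Right side y^r · r^s mod p:
312^2 = 97344 ≡ 320
312^4 ≡ 320^2 = 102400 ≡ 70
312^8 ≡ 70^2 = 4900 ≡ 352
312^16 ≡ 352^2 = 123904 ≡ 350
312^32 ≡ 350^2 = 122500 ≡ 83
312^64 ≡ 83^2 = 6889 ≡ 67
312^128 ≡ 67^2 = 4489 ≡ 320
137 = 128 + 8 + 1, so 312^137 ≡ 320·352·312 ≡ 147 (mod 379)
137^2 = 18769 ≡ 198
137^4 ≡ 198^2 = 39204 ≡ 167
137^8 ≡ 167^2 = 27889 ≡ 222
137^16 ≡ 222^2 = 49284 ≡ 14
137^32 ≡ 14^2 = 196
137^64 ≡ 196^2 = 38416 ≡ 137
137^128 ≡ 137^2 = 18769 ≡ 198
242 = 128 + 64 + 32 + 16 + 2, so 137^242 ≡ 198·137·196·14·198 ≡ 142 (mod 379)
147·142 = 20874 ≡ 29 (mod 379)
371 ≠ 29, so verification fails.

no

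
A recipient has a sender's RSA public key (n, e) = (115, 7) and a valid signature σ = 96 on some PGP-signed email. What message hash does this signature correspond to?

σ^2 ≡ 96^2 = 9216 ≡ 16
σ^4 ≡ 16^2 = 256 ≡ 26
7 = 4 + 2 + 1, so σ^7 ≡ 26·16·96 ≡ 31 (mod 115)

31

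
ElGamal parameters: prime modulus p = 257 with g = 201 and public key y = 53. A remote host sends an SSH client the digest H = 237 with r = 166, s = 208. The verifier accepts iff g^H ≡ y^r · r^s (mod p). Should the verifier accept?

Left side g^H mod p:
201^2 = 40401 ≡ 52
201^4 ≡ 52^2 = 2704 ≡ 134
201^8 ≡ 134^2 = 17956 ≡ 223
201^16 ≡ 223^2 = 49729 ≡ 128
201^32 ≡ 128^2 = 16384 ≡ 193
201^64 ≡ 193^2 = 37249 ≡ 241
201^128 ≡ 241^2 = 58081 ≡ 256
237 = 128 + 64 + 32 + 8 + 4 + 1, so 201^237 ≡ 256·241·193·223·134·201 ≡ 254 (mod 257)
Right side y^r · r^s mod p:
53^2 = 2809 ≡ 239
53^4 ≡ 239^2 = 57121 ≡ 67
53^8 ≡ 67^2 = 4489 ≡ 120
53^16 ≡ 120^2 = 14400 ≡ 8
53^32 ≡ 8^2 = 64
53^64 ≡ 64^2 = 4096 ≡ 241
53^128 ≡ 241^2 = 58081 ≡ 256
166 = 128 + 32 + 4 + 2, so 53^166 ≡ 256·64·67·239 ≡ 84 (mod 257)
166^2 = 27556 ≡ 57
166^4 ≡ 57^2 = 3249 ≡ 165
166^8 ≡ 165^2 = 27225 ≡ 240
166^16 ≡ 240^2 = 57600 ≡ 32
166^32 ≡ 32^2 = 1024 ≡ 253
166^64 ≡ 253^2 = 64009 ≡ 16
166^128 ≡ 16^2 = 256
208 = 128 + 64 + 16, so 166^208 ≡ 256·16·32 ≡ 2 (mod 257)
84·2 = 168 ≡ 168 (mod 257)
254 ≠ 168, so verification fails.

reject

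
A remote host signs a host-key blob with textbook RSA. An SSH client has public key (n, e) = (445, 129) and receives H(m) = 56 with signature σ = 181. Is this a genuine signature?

genuine

σ^2 ≡ 181^2 = 32761 ≡ 276
σ^4 ≡ 276^2 = 76176 ≡ 81
σ^8 ≡ 81^2 = 6561 ≡ 331
σ^16 ≡ 331^2 = 109561 ≡ 91
σ^32 ≡ 91^2 = 8281 ≡ 271
σ^64 ≡ 271^2 = 73441 ≡ 16
σ^128 ≡ 16^2 = 256
129 = 128 + 1, so σ^129 ≡ 256·181 ≡ 56 (mod 445)
σ^129 mod 445 = 56 matches H(m).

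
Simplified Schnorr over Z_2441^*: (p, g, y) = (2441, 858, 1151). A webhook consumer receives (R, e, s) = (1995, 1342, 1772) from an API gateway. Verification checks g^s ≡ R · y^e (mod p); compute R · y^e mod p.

118

1151^2 = 1324801 ≡ 1779
1151^4 ≡ 1779^2 = 3164841 ≡ 1305
1151^8 ≡ 1305^2 = 1703025 ≡ 1648
1151^16 ≡ 1648^2 = 2715904 ≡ 1512
1151^32 ≡ 1512^2 = 2286144 ≡ 1368
1151^64 ≡ 1368^2 = 1871424 ≡ 1618
1151^128 ≡ 1618^2 = 2617924 ≡ 1172
1151^256 ≡ 1172^2 = 1373584 ≡ 1742
1151^512 ≡ 1742^2 = 3034564 ≡ 401
1151^1024 ≡ 401^2 = 160801 ≡ 2136
1342 = 1024 + 256 + 32 + 16 + 8 + 4 + 2, so 1151^1342 ≡ 2136·1742·1368·1512·1648·1305·1779 ≡ 963 (mod 2441)
R · y^e ≡ 1995·963 = 1921185 ≡ 118 (mod 2441)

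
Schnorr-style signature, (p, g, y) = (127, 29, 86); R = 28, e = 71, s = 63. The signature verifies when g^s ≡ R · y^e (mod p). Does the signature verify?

does not verify

g^s mod p:
29^2 = 841 ≡ 79
29^4 ≡ 79^2 = 6241 ≡ 18
29^8 ≡ 18^2 = 324 ≡ 70
29^16 ≡ 70^2 = 4900 ≡ 74
29^32 ≡ 74^2 = 5476 ≡ 15
63 = 32 + 16 + 8 + 4 + 2 + 1, so 29^63 ≡ 15·74·70·18·79·29 ≡ 126 (mod 127)
R · y^e mod p:
86^2 = 7396 ≡ 30
86^4 ≡ 30^2 = 900 ≡ 11
86^8 ≡ 11^2 = 121
86^16 ≡ 121^2 = 14641 ≡ 36
86^32 ≡ 36^2 = 1296 ≡ 26
86^64 ≡ 26^2 = 676 ≡ 41
71 = 64 + 4 + 2 + 1, so 86^71 ≡ 41·11·30·86 ≡ 6 (mod 127)
28·6 = 168 ≡ 41 (mod 127)
126 ≠ 41; the check fails.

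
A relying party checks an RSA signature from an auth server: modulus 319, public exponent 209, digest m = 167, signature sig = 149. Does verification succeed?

passes

Squares mod 319: sig^1≡149, sig^2≡190, sig^4≡53, sig^8≡257, sig^16≡16, sig^32≡256, sig^64≡141, sig^128≡103
209 = 128 + 64 + 16 + 1, so sig^209 ≡ 103·141·16·149 ≡ 167 (mod 319)
167 = m, so the signature checks out.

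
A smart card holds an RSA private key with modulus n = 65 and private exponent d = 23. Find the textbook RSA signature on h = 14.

14

Squares mod 65: h^1≡14, h^2≡1, h^4≡1, h^8≡1, h^16≡1
23 = 16 + 4 + 2 + 1, so h^23 ≡ 1·1·1·14 ≡ 14 (mod 65)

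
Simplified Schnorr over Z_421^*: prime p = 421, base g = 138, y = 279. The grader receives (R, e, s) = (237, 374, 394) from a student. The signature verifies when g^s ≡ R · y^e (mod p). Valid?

g^s mod p:
138^2 = 19044 ≡ 99
138^4 ≡ 99^2 = 9801 ≡ 118
138^8 ≡ 118^2 = 13924 ≡ 31
138^16 ≡ 31^2 = 961 ≡ 119
138^32 ≡ 119^2 = 14161 ≡ 268
138^64 ≡ 268^2 = 71824 ≡ 254
138^128 ≡ 254^2 = 64516 ≡ 103
138^256 ≡ 103^2 = 10609 ≡ 84
394 = 256 + 128 + 8 + 2, so 138^394 ≡ 84·103·31·99 ≡ 97 (mod 421)
R · y^e mod p:
279^2 = 77841 ≡ 377
279^4 ≡ 377^2 = 142129 ≡ 252
279^8 ≡ 252^2 = 63504 ≡ 354
279^16 ≡ 354^2 = 125316 ≡ 279
279^32 ≡ 279^2 = 77841 ≡ 377
279^64 ≡ 377^2 = 142129 ≡ 252
279^128 ≡ 252^2 = 63504 ≡ 354
279^256 ≡ 354^2 = 125316 ≡ 279
374 = 256 + 64 + 32 + 16 + 4 + 2, so 279^374 ≡ 279·252·377·279·252·377 ≡ 252 (mod 421)
237·252 = 59724 ≡ 363 (mod 421)
97 ≠ 363; the check fails.

no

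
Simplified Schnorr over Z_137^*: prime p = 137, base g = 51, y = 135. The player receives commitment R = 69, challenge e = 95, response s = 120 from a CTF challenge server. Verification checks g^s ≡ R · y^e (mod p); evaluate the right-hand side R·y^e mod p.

38

135^2 = 18225 ≡ 4
135^4 ≡ 4^2 = 16
135^8 ≡ 16^2 = 256 ≡ 119
135^16 ≡ 119^2 = 14161 ≡ 50
135^32 ≡ 50^2 = 2500 ≡ 34
135^64 ≡ 34^2 = 1156 ≡ 60
95 = 64 + 16 + 8 + 4 + 2 + 1, so 135^95 ≡ 60·50·119·16·4·135 ≡ 76 (mod 137)
R · y^e ≡ 69·76 = 5244 ≡ 38 (mod 137)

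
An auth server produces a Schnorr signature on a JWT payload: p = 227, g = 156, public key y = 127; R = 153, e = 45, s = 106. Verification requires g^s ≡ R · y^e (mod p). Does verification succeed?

passes

g^s mod p:
156^2 = 24336 ≡ 47
156^4 ≡ 47^2 = 2209 ≡ 166
156^8 ≡ 166^2 = 27556 ≡ 89
156^16 ≡ 89^2 = 7921 ≡ 203
156^32 ≡ 203^2 = 41209 ≡ 122
156^64 ≡ 122^2 = 14884 ≡ 129
106 = 64 + 32 + 8 + 2, so 156^106 ≡ 129·122·89·47 ≡ 11 (mod 227)
R · y^e mod p:
127^2 = 16129 ≡ 12
127^4 ≡ 12^2 = 144
127^8 ≡ 144^2 = 20736 ≡ 79
127^16 ≡ 79^2 = 6241 ≡ 112
127^32 ≡ 112^2 = 12544 ≡ 59
45 = 32 + 8 + 4 + 1, so 127^45 ≡ 59·79·144·127 ≡ 52 (mod 227)
153·52 = 7956 ≡ 11 (mod 227)
11 ≡ 11 (mod 227); signature holds.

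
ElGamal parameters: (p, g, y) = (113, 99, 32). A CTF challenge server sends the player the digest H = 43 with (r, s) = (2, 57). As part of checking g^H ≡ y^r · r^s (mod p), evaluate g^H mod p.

14

99^2 = 9801 ≡ 83
99^4 ≡ 83^2 = 6889 ≡ 109
99^8 ≡ 109^2 = 11881 ≡ 16
99^16 ≡ 16^2 = 256 ≡ 30
99^32 ≡ 30^2 = 900 ≡ 109
43 = 32 + 8 + 2 + 1, so 99^43 ≡ 109·16·83·99 ≡ 14 (mod 113)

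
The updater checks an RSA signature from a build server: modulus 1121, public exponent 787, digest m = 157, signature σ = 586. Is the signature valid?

σ^2 ≡ 586^2 = 343396 ≡ 370
σ^4 ≡ 370^2 = 136900 ≡ 138
σ^8 ≡ 138^2 = 19044 ≡ 1108
σ^16 ≡ 1108^2 = 1227664 ≡ 169
σ^32 ≡ 169^2 = 28561 ≡ 536
σ^64 ≡ 536^2 = 287296 ≡ 320
σ^128 ≡ 320^2 = 102400 ≡ 389
σ^256 ≡ 389^2 = 151321 ≡ 1107
σ^512 ≡ 1107^2 = 1225449 ≡ 196
787 = 512 + 256 + 16 + 2 + 1, so σ^787 ≡ 196·1107·169·370·586 ≡ 157 (mod 1121)
Since 157 equals the digest 157, verification succeeds.

valid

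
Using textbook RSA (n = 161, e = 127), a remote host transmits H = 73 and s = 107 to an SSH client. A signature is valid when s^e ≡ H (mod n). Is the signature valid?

invalid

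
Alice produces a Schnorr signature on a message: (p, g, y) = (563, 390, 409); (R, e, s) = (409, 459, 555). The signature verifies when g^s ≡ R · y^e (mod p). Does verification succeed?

g^s mod p:
390^2 = 152100 ≡ 90
390^4 ≡ 90^2 = 8100 ≡ 218
390^8 ≡ 218^2 = 47524 ≡ 232
390^16 ≡ 232^2 = 53824 ≡ 339
390^32 ≡ 339^2 = 114921 ≡ 69
390^64 ≡ 69^2 = 4761 ≡ 257
390^128 ≡ 257^2 = 66049 ≡ 178
390^256 ≡ 178^2 = 31684 ≡ 156
390^512 ≡ 156^2 = 24336 ≡ 127
555 = 512 + 32 + 8 + 2 + 1, so 390^555 ≡ 127·69·232·90·390 ≡ 521 (mod 563)
R · y^e mod p:
409^2 = 167281 ≡ 70
409^4 ≡ 70^2 = 4900 ≡ 396
409^8 ≡ 396^2 = 156816 ≡ 302
409^16 ≡ 302^2 = 91204 ≡ 561
409^32 ≡ 561^2 = 314721 ≡ 4
409^64 ≡ 4^2 = 16
409^128 ≡ 16^2 = 256
409^256 ≡ 256^2 = 65536 ≡ 228
459 = 256 + 128 + 64 + 8 + 2 + 1, so 409^459 ≡ 228·256·16·302·70·409 ≡ 205 (mod 563)
409·205 = 83845 ≡ 521 (mod 563)
521 ≡ 521 (mod 563); signature holds.

passes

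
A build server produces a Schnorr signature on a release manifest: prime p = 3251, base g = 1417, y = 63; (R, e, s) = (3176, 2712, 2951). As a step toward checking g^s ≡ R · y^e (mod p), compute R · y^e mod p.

1773

63^2 = 3969 ≡ 718
63^4 ≡ 718^2 = 515524 ≡ 1866
63^8 ≡ 1866^2 = 3481956 ≡ 135
63^16 ≡ 135^2 = 18225 ≡ 1970
63^32 ≡ 1970^2 = 3880900 ≡ 2457
63^64 ≡ 2457^2 = 6036849 ≡ 2993
63^128 ≡ 2993^2 = 8958049 ≡ 1544
63^256 ≡ 1544^2 = 2383936 ≡ 953
63^512 ≡ 953^2 = 908209 ≡ 1180
63^1024 ≡ 1180^2 = 1392400 ≡ 972
63^2048 ≡ 972^2 = 944784 ≡ 1994
2712 = 2048 + 512 + 128 + 16 + 8, so 63^2712 ≡ 1994·1180·1544·1970·135 ≡ 2057 (mod 3251)
R · y^e ≡ 3176·2057 = 6533032 ≡ 1773 (mod 3251)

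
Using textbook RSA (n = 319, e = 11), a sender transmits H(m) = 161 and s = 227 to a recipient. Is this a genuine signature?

genuine

s^2 ≡ 227^2 = 51529 ≡ 170
s^4 ≡ 170^2 = 28900 ≡ 190
s^8 ≡ 190^2 = 36100 ≡ 53
11 = 8 + 2 + 1, so s^11 ≡ 53·170·227 ≡ 161 (mod 319)
s^11 mod 319 = 161 matches H(m).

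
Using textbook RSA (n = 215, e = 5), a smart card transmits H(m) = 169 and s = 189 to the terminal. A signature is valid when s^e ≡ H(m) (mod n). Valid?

yes

s^2 ≡ 189^2 = 35721 ≡ 31
s^4 ≡ 31^2 = 961 ≡ 101
5 = 4 + 1, so s^5 ≡ 101·189 ≡ 169 (mod 215)
Since 169 equals the digest 169, verification succeeds.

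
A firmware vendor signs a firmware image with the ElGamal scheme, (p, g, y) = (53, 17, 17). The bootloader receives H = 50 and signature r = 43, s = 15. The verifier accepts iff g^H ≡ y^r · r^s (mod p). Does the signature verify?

Left side g^H mod p:
17^2 = 289 ≡ 24
17^4 ≡ 24^2 = 576 ≡ 46
17^8 ≡ 46^2 = 2116 ≡ 49
17^16 ≡ 49^2 = 2401 ≡ 16
17^32 ≡ 16^2 = 256 ≡ 44
50 = 32 + 16 + 2, so 17^50 ≡ 44·16·24 ≡ 42 (mod 53)
Right side y^r · r^s mod p:
17^2 = 289 ≡ 24
17^4 ≡ 24^2 = 576 ≡ 46
17^8 ≡ 46^2 = 2116 ≡ 49
17^16 ≡ 49^2 = 2401 ≡ 16
17^32 ≡ 16^2 = 256 ≡ 44
43 = 32 + 8 + 2 + 1, so 17^43 ≡ 44·49·24·17 ≡ 7 (mod 53)
43^2 = 1849 ≡ 47
43^4 ≡ 47^2 = 2209 ≡ 36
43^8 ≡ 36^2 = 1296 ≡ 24
15 = 8 + 4 + 2 + 1, so 43^15 ≡ 24·36·47·43 ≡ 6 (mod 53)
7·6 = 42 ≡ 42 (mod 53)
42 ≡ 42 (mod 53), so the signature is genuine.

verifies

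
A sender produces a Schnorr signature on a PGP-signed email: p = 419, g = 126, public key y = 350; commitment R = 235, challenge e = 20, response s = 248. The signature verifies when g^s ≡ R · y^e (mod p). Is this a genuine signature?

g^s mod p:
126^2 = 15876 ≡ 373
126^4 ≡ 373^2 = 139129 ≡ 21
126^8 ≡ 21^2 = 441 ≡ 22
126^16 ≡ 22^2 = 484 ≡ 65
126^32 ≡ 65^2 = 4225 ≡ 35
126^64 ≡ 35^2 = 1225 ≡ 387
126^128 ≡ 387^2 = 149769 ≡ 186
248 = 128 + 64 + 32 + 16 + 8, so 126^248 ≡ 186·387·35·65·22 ≡ 87 (mod 419)
R · y^e mod p:
350^2 = 122500 ≡ 152
350^4 ≡ 152^2 = 23104 ≡ 59
350^8 ≡ 59^2 = 3481 ≡ 129
350^16 ≡ 129^2 = 16641 ≡ 300
20 = 16 + 4, so 350^20 ≡ 300·59 ≡ 102 (mod 419)
235·102 = 23970 ≡ 87 (mod 419)
87 ≡ 87 (mod 419); signature holds.

genuine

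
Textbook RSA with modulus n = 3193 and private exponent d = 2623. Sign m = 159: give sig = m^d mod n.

Squares mod 3193: m^1≡159, m^2≡2930, m^4≡2116, m^8≡870, m^16≡159, m^32≡2930, m^64≡2116, m^128≡870, m^256≡159, m^512≡2930, m^1024≡2116, m^2048≡870
2623 = 2048 + 512 + 32 + 16 + 8 + 4 + 2 + 1, so m^2623 ≡ 870·2930·2930·159·870·2116·2930·159 ≡ 777 (mod 3193)

777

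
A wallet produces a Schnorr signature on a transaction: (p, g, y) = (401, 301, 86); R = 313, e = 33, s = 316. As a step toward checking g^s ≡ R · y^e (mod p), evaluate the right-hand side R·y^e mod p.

Squares mod 401: 86^1≡86, 86^2≡178, 86^4≡5, 86^8≡25, 86^16≡224, 86^32≡51
33 = 32 + 1, so 86^33 ≡ 51·86 ≡ 376 (mod 401)
R · y^e ≡ 313·376 = 117688 ≡ 195 (mod 401)

195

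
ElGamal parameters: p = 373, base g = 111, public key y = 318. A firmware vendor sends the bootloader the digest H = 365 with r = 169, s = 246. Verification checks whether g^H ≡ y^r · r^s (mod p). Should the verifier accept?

reject

Left side g^H mod p:
Squares mod 373: 111^1≡111, 111^2≡12, 111^4≡144, 111^8≡221, 111^16≡351, 111^32≡111, 111^64≡12, 111^128≡144, 111^256≡221
365 = 256 + 64 + 32 + 8 + 4 + 1, so 111^365 ≡ 221·12·111·221·144·111 ≡ 360 (mod 373)
Right side y^r · r^s mod p:
Squares mod 373: 318^1≡318, 318^2≡41, 318^4≡189, 318^8≡286, 318^16≡109, 318^32≡318, 318^64≡41, 318^128≡189
169 = 128 + 32 + 8 + 1, so 318^169 ≡ 189·318·286·318 ≡ 221 (mod 373)
Squares mod 373: 169^1≡169, 169^2≡213, 169^4≡236, 169^8≡119, 169^16≡360, 169^32≡169, 169^64≡213, 169^128≡236
246 = 128 + 64 + 32 + 16 + 4 + 2, so 169^246 ≡ 236·213·169·360·236·213 ≡ 366 (mod 373)
221·366 = 80886 ≡ 318 (mod 373)
360 ≠ 318, so verification fails.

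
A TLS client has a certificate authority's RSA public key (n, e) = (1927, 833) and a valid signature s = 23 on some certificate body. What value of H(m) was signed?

Squares mod 1927: s^1≡23, s^2≡529, s^4≡426, s^8≡338, s^16≡551, s^32≡1062, s^64≡549, s^128≡789, s^256≡100, s^512≡365
833 = 512 + 256 + 64 + 1, so s^833 ≡ 365·100·549·23 ≡ 1056 (mod 1927)

1056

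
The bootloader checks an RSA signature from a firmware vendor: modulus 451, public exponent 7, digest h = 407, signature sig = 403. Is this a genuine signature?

sig^2 ≡ 403^2 = 162409 ≡ 49
sig^4 ≡ 49^2 = 2401 ≡ 146
7 = 4 + 2 + 1, so sig^7 ≡ 146·49·403 ≡ 270 (mod 451)
270 ≠ 407, so verification fails.

forged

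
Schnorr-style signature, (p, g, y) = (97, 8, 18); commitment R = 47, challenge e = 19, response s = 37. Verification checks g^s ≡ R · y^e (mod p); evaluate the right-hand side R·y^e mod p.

79

Squares mod 97: 18^1≡18, 18^2≡33, 18^4≡22, 18^8≡96, 18^16≡1
19 = 16 + 2 + 1, so 18^19 ≡ 1·33·18 ≡ 12 (mod 97)
R · y^e ≡ 47·12 = 564 ≡ 79 (mod 97)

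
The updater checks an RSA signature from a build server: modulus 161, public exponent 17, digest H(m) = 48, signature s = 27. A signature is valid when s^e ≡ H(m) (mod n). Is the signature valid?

valid

Squares mod 161: s^1≡27, s^2≡85, s^4≡141, s^8≡78, s^16≡127
17 = 16 + 1, so s^17 ≡ 127·27 ≡ 48 (mod 161)
48 = H(m), so the signature checks out.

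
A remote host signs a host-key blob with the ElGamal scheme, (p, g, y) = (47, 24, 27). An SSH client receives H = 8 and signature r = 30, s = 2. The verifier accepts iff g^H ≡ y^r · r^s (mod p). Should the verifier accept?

Left side g^H mod p:
24^2 = 576 ≡ 12
24^4 ≡ 12^2 = 144 ≡ 3
24^8 ≡ 3^2 = 9
Right side y^r · r^s mod p:
27^2 = 729 ≡ 24
27^4 ≡ 24^2 = 576 ≡ 12
27^8 ≡ 12^2 = 144 ≡ 3
27^16 ≡ 3^2 = 9
30 = 16 + 8 + 4 + 2, so 27^30 ≡ 9·3·12·24 ≡ 21 (mod 47)
30^2 = 900 ≡ 7
21·7 = 147 ≡ 6 (mod 47)
9 ≠ 6, so verification fails.

reject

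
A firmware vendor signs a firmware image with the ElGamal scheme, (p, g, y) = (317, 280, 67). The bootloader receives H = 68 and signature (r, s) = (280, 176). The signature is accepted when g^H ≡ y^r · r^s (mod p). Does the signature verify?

verifies

Left side g^H mod p:
280^2 = 78400 ≡ 101
280^4 ≡ 101^2 = 10201 ≡ 57
280^8 ≡ 57^2 = 3249 ≡ 79
280^16 ≡ 79^2 = 6241 ≡ 218
280^32 ≡ 218^2 = 47524 ≡ 291
280^64 ≡ 291^2 = 84681 ≡ 42
68 = 64 + 4, so 280^68 ≡ 42·57 ≡ 175 (mod 317)
Right side y^r · r^s mod p:
67^2 = 4489 ≡ 51
67^4 ≡ 51^2 = 2601 ≡ 65
67^8 ≡ 65^2 = 4225 ≡ 104
67^16 ≡ 104^2 = 10816 ≡ 38
67^32 ≡ 38^2 = 1444 ≡ 176
67^64 ≡ 176^2 = 30976 ≡ 227
67^128 ≡ 227^2 = 51529 ≡ 175
67^256 ≡ 175^2 = 30625 ≡ 193
280 = 256 + 16 + 8, so 67^280 ≡ 193·38·104 ≡ 34 (mod 317)
280^2 = 78400 ≡ 101
280^4 ≡ 101^2 = 10201 ≡ 57
280^8 ≡ 57^2 = 3249 ≡ 79
280^16 ≡ 79^2 = 6241 ≡ 218
280^32 ≡ 218^2 = 47524 ≡ 291
280^64 ≡ 291^2 = 84681 ≡ 42
280^128 ≡ 42^2 = 1764 ≡ 179
176 = 128 + 32 + 16, so 280^176 ≡ 179·291·218 ≡ 145 (mod 317)
34·145 = 4930 ≡ 175 (mod 317)
175 ≡ 175 (mod 317), so the signature is genuine.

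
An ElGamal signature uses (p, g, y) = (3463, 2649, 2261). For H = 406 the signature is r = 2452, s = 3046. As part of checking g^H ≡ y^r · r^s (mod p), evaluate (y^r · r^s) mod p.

657

2261^2452 mod 3463 = 2114
2452^3046 mod 3463 = 2161
y^r · r^s ≡ 2114·2161 = 4568354 ≡ 657 (mod 3463)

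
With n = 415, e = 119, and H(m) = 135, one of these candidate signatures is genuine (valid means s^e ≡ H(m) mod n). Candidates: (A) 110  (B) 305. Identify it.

Candidate A: 110^2 = 12100 ≡ 65; 110^4 ≡ 65^2 = 4225 ≡ 75; 110^8 ≡ 75^2 = 5625 ≡ 230; 110^16 ≡ 230^2 = 52900 ≡ 195; 110^32 ≡ 195^2 = 38025 ≡ 260; 110^64 ≡ 260^2 = 67600 ≡ 370; 119 = 64 + 32 + 16 + 4 + 2 + 1, so 110^119 ≡ 370·260·195·75·65·110 ≡ 280 (mod 415)
Candidate B: 305^2 = 93025 ≡ 65; 305^4 ≡ 65^2 = 4225 ≡ 75; 305^8 ≡ 75^2 = 5625 ≡ 230; 305^16 ≡ 230^2 = 52900 ≡ 195; 305^32 ≡ 195^2 = 38025 ≡ 260; 305^64 ≡ 260^2 = 67600 ≡ 370; 119 = 64 + 32 + 16 + 4 + 2 + 1, so 305^119 ≡ 370·260·195·75·65·305 ≡ 135 (mod 415)
  → matches H(m) = 135

B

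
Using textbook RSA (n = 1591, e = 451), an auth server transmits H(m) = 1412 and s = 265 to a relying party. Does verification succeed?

fails

s^2 ≡ 265^2 = 70225 ≡ 221
s^4 ≡ 221^2 = 48841 ≡ 1111
s^8 ≡ 1111^2 = 1234321 ≡ 1296
s^16 ≡ 1296^2 = 1679616 ≡ 1111
s^32 ≡ 1111^2 = 1234321 ≡ 1296
s^64 ≡ 1296^2 = 1679616 ≡ 1111
s^128 ≡ 1111^2 = 1234321 ≡ 1296
s^256 ≡ 1296^2 = 1679616 ≡ 1111
451 = 256 + 128 + 64 + 2 + 1, so s^451 ≡ 1111·1296·1111·221·265 ≡ 179 (mod 1591)
179 ≠ 1412, so verification fails.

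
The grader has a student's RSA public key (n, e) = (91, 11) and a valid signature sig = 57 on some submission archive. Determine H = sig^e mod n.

8

sig^2 ≡ 57^2 = 3249 ≡ 64
sig^4 ≡ 64^2 = 4096 ≡ 1
sig^8 ≡ 1^2 = 1
11 = 8 + 2 + 1, so sig^11 ≡ 1·64·57 ≡ 8 (mod 91)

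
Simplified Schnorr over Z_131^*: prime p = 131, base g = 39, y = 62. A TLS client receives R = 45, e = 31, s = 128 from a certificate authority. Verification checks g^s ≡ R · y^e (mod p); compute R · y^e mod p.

62^31 mod 131 = 52
R · y^e ≡ 45·52 = 2340 ≡ 113 (mod 131)

113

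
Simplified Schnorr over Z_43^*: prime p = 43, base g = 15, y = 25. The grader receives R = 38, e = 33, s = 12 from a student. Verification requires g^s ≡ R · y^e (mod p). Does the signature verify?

does not verify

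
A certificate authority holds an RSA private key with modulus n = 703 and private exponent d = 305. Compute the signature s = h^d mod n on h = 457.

Squares mod 703: h^1≡457, h^2≡58, h^4≡552, h^8≡305, h^16≡229, h^32≡419, h^64≡514, h^128≡571, h^256≡552
305 = 256 + 32 + 16 + 1, so h^305 ≡ 552·419·229·457 ≡ 609 (mod 703)

609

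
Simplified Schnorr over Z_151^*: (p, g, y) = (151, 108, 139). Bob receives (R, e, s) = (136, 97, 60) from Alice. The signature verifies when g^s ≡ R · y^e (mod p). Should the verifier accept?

accept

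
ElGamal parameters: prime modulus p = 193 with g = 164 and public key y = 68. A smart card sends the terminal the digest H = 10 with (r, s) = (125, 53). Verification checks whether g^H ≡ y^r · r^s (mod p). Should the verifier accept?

Left side g^H mod p:
Squares mod 193: 164^1≡164, 164^2≡69, 164^4≡129, 164^8≡43
10 = 8 + 2, so 164^10 ≡ 43·69 ≡ 72 (mod 193)
Right side y^r · r^s mod p:
Squares mod 193: 68^1≡68, 68^2≡185, 68^4≡64, 68^8≡43, 68^16≡112, 68^32≡192, 68^64≡1
125 = 64 + 32 + 16 + 8 + 4 + 1, so 68^125 ≡ 1·192·112·43·64·68 ≡ 182 (mod 193)
Squares mod 193: 125^1≡125, 125^2≡185, 125^4≡64, 125^8≡43, 125^16≡112, 125^32≡192
53 = 32 + 16 + 4 + 1, so 125^53 ≡ 192·112·64·125 ≡ 99 (mod 193)
182·99 = 18018 ≡ 69 (mod 193)
72 ≠ 69, so verification fails.

reject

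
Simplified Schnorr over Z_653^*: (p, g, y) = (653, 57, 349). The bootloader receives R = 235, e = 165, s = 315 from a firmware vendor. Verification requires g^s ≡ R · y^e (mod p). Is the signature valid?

invalid

g^s mod p:
Squares mod 653: 57^1≡57, 57^2≡637, 57^4≡256, 57^8≡236, 57^16≡191, 57^32≡566, 57^64≡386, 57^128≡112, 57^256≡137
315 = 256 + 32 + 16 + 8 + 2 + 1, so 57^315 ≡ 137·566·191·236·637·57 ≡ 286 (mod 653)
R · y^e mod p:
Squares mod 653: 349^1≡349, 349^2≡343, 349^4≡109, 349^8≡127, 349^16≡457, 349^32≡542, 349^64≡567, 349^128≡213
165 = 128 + 32 + 4 + 1, so 349^165 ≡ 213·542·109·349 ≡ 310 (mod 653)
235·310 = 72850 ≡ 367 (mod 653)
286 ≠ 367; the check fails.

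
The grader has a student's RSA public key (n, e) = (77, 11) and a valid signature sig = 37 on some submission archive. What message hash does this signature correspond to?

sig^2 ≡ 37^2 = 1369 ≡ 60
sig^4 ≡ 60^2 = 3600 ≡ 58
sig^8 ≡ 58^2 = 3364 ≡ 53
11 = 8 + 2 + 1, so sig^11 ≡ 53·60·37 ≡ 4 (mod 77)

4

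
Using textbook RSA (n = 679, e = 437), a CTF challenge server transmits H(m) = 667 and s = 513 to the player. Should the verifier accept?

reject

Squares mod 679: s^1≡513, s^2≡396, s^4≡646, s^8≡410, s^16≡387, s^32≡389, s^64≡583, s^128≡389, s^256≡583
437 = 256 + 128 + 32 + 16 + 4 + 1, so s^437 ≡ 583·389·389·387·646·513 ≡ 536 (mod 679)
s^437 mod 679 = 536, but H(m) = 667.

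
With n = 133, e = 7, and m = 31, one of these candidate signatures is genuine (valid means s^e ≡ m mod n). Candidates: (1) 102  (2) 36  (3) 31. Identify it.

3

Candidate 1: Squares mod 133: 102^1≡102, 102^2≡30, 102^4≡102; 7 = 4 + 2 + 1, so 102^7 ≡ 102·30·102 ≡ 102 (mod 133)
Candidate 2: Squares mod 133: 36^1≡36, 36^2≡99, 36^4≡92; 7 = 4 + 2 + 1, so 36^7 ≡ 92·99·36 ≡ 43 (mod 133)
Candidate 3: Squares mod 133: 31^1≡31, 31^2≡30, 31^4≡102; 7 = 4 + 2 + 1, so 31^7 ≡ 102·30·31 ≡ 31 (mod 133)
  → matches m = 31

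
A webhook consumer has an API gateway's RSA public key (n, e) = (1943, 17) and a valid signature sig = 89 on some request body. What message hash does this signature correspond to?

427

Squares mod 1943: sig^1≡89, sig^2≡149, sig^4≡828, sig^8≡1648, sig^16≡1533
17 = 16 + 1, so sig^17 ≡ 1533·89 ≡ 427 (mod 1943)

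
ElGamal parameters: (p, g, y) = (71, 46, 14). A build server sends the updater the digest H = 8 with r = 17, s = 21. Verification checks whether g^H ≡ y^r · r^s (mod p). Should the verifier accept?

Left side g^H mod p:
Squares mod 71: 46^1≡46, 46^2≡57, 46^4≡54, 46^8≡5
46^8 ≡ 5 (mod 71)
Right side y^r · r^s mod p:
Squares mod 71: 14^1≡14, 14^2≡54, 14^4≡5, 14^8≡25, 14^16≡57
17 = 16 + 1, so 14^17 ≡ 57·14 ≡ 17 (mod 71)
Squares mod 71: 17^1≡17, 17^2≡5, 17^4≡25, 17^8≡57, 17^16≡54
21 = 16 + 4 + 1, so 17^21 ≡ 54·25·17 ≡ 17 (mod 71)
17·17 = 289 ≡ 5 (mod 71)
5 ≡ 5 (mod 71), so the signature is genuine.

accept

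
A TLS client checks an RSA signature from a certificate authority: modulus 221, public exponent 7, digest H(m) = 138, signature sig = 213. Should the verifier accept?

accept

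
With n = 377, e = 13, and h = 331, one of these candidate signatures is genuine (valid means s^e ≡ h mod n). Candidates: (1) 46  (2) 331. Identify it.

2

Candidate 1: 46^2 = 2116 ≡ 231; 46^4 ≡ 231^2 = 53361 ≡ 204; 46^8 ≡ 204^2 = 41616 ≡ 146; 13 = 8 + 4 + 1, so 46^13 ≡ 146·204·46 ≡ 46 (mod 377)
Candidate 2: 331^2 = 109561 ≡ 231; 331^4 ≡ 231^2 = 53361 ≡ 204; 331^8 ≡ 204^2 = 41616 ≡ 146; 13 = 8 + 4 + 1, so 331^13 ≡ 146·204·331 ≡ 331 (mod 377)
  → matches h = 331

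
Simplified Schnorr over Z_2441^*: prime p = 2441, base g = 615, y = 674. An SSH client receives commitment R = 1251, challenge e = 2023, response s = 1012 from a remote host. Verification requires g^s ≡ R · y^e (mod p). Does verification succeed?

g^s mod p:
615^2 = 378225 ≡ 2311
615^4 ≡ 2311^2 = 5340721 ≡ 2254
615^8 ≡ 2254^2 = 5080516 ≡ 795
615^16 ≡ 795^2 = 632025 ≡ 2247
615^32 ≡ 2247^2 = 5049009 ≡ 1021
615^64 ≡ 1021^2 = 1042441 ≡ 134
615^128 ≡ 134^2 = 17956 ≡ 869
615^256 ≡ 869^2 = 755161 ≡ 892
615^512 ≡ 892^2 = 795664 ≡ 2339
1012 = 512 + 256 + 128 + 64 + 32 + 16 + 4, so 615^1012 ≡ 2339·892·869·134·1021·2247·2254 ≡ 1699 (mod 2441)
R · y^e mod p:
674^2 = 454276 ≡ 250
674^4 ≡ 250^2 = 62500 ≡ 1475
674^8 ≡ 1475^2 = 2175625 ≡ 694
674^16 ≡ 694^2 = 481636 ≡ 759
674^32 ≡ 759^2 = 576081 ≡ 5
674^64 ≡ 5^2 = 25
674^128 ≡ 25^2 = 625
674^256 ≡ 625^2 = 390625 ≡ 65
674^512 ≡ 65^2 = 4225 ≡ 1784
674^1024 ≡ 1784^2 = 3182656 ≡ 2033
2023 = 1024 + 512 + 256 + 128 + 64 + 32 + 4 + 2 + 1, so 674^2023 ≡ 2033·1784·65·625·25·5·1475·250·674 ≡ 776 (mod 2441)
1251·776 = 970776 ≡ 1699 (mod 2441)
1699 ≡ 1699 (mod 2441); signature holds.

passes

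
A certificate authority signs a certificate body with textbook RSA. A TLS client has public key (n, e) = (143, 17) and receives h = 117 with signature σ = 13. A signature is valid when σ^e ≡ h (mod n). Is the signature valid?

valid

σ^2 ≡ 13^2 = 169 ≡ 26
σ^4 ≡ 26^2 = 676 ≡ 104
σ^8 ≡ 104^2 = 10816 ≡ 91
σ^16 ≡ 91^2 = 8281 ≡ 130
17 = 16 + 1, so σ^17 ≡ 130·13 ≡ 117 (mod 143)
σ^17 mod 143 = 117 matches h.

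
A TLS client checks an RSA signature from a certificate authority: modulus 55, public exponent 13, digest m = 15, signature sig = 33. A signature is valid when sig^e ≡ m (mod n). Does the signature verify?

does not verify

sig^13 mod 55 = 33
The recovered value 33 does not match the digest 15.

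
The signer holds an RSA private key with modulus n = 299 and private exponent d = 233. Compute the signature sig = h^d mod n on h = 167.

h^2 ≡ 167^2 = 27889 ≡ 82
h^4 ≡ 82^2 = 6724 ≡ 146
h^8 ≡ 146^2 = 21316 ≡ 87
h^16 ≡ 87^2 = 7569 ≡ 94
h^32 ≡ 94^2 = 8836 ≡ 165
h^64 ≡ 165^2 = 27225 ≡ 16
h^128 ≡ 16^2 = 256
233 = 128 + 64 + 32 + 8 + 1, so h^233 ≡ 256·16·165·87·167 ≡ 59 (mod 299)

59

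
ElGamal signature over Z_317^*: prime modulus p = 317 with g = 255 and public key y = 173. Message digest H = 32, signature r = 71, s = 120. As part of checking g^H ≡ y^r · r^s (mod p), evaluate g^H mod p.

149

255^2 = 65025 ≡ 40
255^4 ≡ 40^2 = 1600 ≡ 15
255^8 ≡ 15^2 = 225
255^16 ≡ 225^2 = 50625 ≡ 222
255^32 ≡ 222^2 = 49284 ≡ 149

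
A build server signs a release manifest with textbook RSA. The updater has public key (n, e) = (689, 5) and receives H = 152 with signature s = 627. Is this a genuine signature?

Squares mod 689: s^1≡627, s^2≡399, s^4≡42
5 = 4 + 1, so s^5 ≡ 42·627 ≡ 152 (mod 689)
Since 152 equals the digest 152, verification succeeds.

genuine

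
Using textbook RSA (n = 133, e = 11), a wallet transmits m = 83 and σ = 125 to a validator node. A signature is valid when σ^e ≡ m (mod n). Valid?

σ^2 ≡ 125^2 = 15625 ≡ 64
σ^4 ≡ 64^2 = 4096 ≡ 106
σ^8 ≡ 106^2 = 11236 ≡ 64
11 = 8 + 2 + 1, so σ^11 ≡ 64·64·125 ≡ 83 (mod 133)
σ^11 mod 133 = 83 matches m.

yes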